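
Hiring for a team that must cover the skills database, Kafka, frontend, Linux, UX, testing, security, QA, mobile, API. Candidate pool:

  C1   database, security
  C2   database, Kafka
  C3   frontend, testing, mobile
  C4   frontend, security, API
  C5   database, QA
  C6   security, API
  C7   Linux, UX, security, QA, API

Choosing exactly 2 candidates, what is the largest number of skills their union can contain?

Choosing C3, C7 covers {frontend, Linux, UX, testing, security, QA, mobile, API} — 8 skills.
No choice of 2 candidates does better; here database, Kafka are left uncovered.

8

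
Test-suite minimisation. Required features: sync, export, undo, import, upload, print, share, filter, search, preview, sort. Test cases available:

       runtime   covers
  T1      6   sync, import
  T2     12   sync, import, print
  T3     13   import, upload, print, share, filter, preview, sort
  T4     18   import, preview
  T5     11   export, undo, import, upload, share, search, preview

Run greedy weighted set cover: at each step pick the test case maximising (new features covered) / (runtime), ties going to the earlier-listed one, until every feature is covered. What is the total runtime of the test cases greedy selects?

30

Pick 1: T5 adds 7 new (export, undo, import, upload, share, search, preview) at runtime 11 (ratio 7/11).
Pick 2: T3 adds 3 new (print, filter, sort) at runtime 13 (ratio 3/13).
Pick 3: T1 adds 1 new (sync) at runtime 6 (ratio 1/6).
Greedy total runtime: 11 + 13 + 6 = 30.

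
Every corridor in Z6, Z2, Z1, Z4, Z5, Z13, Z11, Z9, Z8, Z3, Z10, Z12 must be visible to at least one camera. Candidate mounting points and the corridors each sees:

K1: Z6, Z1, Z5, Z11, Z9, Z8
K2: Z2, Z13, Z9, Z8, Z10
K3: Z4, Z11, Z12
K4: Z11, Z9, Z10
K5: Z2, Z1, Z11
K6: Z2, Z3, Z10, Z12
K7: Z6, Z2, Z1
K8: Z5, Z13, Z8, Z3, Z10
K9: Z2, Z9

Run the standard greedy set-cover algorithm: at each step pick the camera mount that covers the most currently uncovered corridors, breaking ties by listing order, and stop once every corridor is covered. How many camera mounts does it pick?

Pick 1: K1 covers 6 new corridors (Z6, Z1, Z5, Z11, Z9, Z8).
Pick 2: K6 covers 4 new corridors (Z2, Z3, Z10, Z12).
Pick 3: K2 covers 1 new corridors (Z13).
Pick 4: K3 covers 1 new corridors (Z4).
Greedy uses 4 camera mounts.

4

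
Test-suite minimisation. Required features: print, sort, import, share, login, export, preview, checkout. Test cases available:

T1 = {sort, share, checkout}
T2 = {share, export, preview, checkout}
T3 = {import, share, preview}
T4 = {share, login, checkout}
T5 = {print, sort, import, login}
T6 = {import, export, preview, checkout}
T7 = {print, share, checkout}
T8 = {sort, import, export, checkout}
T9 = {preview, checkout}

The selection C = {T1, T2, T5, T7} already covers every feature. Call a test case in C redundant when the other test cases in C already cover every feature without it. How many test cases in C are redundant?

2

Drop T1: the rest still cover every feature — redundant.
Drop T2: export, preview uncovered — not redundant.
Drop T5: import, login uncovered — not redundant.
Drop T7: the rest still cover every feature — redundant.
2 redundant: T1, T7.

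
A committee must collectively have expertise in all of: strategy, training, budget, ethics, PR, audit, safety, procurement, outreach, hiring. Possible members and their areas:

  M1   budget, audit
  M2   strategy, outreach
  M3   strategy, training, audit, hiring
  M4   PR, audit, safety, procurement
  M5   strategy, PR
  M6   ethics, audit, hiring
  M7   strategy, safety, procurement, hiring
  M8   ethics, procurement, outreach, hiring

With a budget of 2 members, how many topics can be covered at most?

7

Choosing M3, M4 covers {strategy, training, PR, audit, safety, procurement, hiring} — 7 topics.
No choice of 2 members does better; here budget, ethics, outreach are left uncovered.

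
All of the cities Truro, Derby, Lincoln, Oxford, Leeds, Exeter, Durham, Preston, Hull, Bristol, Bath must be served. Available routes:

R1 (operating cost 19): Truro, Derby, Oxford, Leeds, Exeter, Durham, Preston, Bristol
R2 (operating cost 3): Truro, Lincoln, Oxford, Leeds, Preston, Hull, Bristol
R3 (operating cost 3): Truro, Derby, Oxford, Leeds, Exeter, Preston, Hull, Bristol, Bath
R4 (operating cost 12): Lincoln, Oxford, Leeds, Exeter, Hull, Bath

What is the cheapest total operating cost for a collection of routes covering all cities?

25

R1, R2, R3 cover every city at operating cost 19 + 3 + 3 = 25.
Any cover uses at least 2 routes; among all covering selections none totals below 25.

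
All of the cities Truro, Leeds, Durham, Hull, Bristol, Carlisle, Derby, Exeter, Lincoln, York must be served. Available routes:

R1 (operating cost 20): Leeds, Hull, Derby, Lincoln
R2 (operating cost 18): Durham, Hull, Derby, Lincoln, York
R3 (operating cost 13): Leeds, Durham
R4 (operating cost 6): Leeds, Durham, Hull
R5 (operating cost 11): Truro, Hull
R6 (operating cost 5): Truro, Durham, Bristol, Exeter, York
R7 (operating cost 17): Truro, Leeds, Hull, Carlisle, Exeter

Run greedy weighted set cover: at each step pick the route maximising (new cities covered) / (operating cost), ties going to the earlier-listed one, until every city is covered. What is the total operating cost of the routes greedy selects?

Pick 1: R6 adds 5 new (Truro, Durham, Bristol, Exeter, York) at operating cost 5 (ratio 5/5).
Pick 2: R4 adds 2 new (Leeds, Hull) at operating cost 6 (ratio 2/6).
Pick 3: R2 adds 2 new (Derby, Lincoln) at operating cost 18 (ratio 2/18).
Pick 4: R7 adds 1 new (Carlisle) at operating cost 17 (ratio 1/17).
Greedy total operating cost: 5 + 6 + 18 + 17 = 46. (The true optimum is 40, so greedy overshoots here.)

46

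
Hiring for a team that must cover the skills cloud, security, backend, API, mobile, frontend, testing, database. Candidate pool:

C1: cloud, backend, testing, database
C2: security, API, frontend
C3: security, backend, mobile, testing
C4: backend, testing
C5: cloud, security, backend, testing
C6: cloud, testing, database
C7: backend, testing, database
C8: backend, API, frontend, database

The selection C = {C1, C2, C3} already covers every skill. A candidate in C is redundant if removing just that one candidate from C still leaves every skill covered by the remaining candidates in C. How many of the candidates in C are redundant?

0

Drop C1: cloud, database uncovered — not redundant.
Drop C2: API, frontend uncovered — not redundant.
Drop C3: mobile uncovered — not redundant.
None of the candidates in C is redundant.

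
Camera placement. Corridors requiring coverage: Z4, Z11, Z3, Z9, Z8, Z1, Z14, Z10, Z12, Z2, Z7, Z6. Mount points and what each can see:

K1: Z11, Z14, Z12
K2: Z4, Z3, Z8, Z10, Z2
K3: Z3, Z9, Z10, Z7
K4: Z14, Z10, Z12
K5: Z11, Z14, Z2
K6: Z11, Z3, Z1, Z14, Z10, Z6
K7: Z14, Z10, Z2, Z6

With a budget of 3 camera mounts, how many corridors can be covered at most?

11

Choosing K2, K3, K6 covers {Z4, Z11, Z3, Z9, Z8, Z1, Z14, Z10, Z2, Z7, Z6} — 11 corridors.
No choice of 3 camera mounts does better; here Z12 is left uncovered.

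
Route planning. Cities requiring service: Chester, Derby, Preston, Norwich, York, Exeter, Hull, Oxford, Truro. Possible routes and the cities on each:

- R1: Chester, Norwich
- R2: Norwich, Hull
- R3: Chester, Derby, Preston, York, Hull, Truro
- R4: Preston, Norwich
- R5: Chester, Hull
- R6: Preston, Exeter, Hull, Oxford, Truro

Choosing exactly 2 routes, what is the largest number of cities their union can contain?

8

Choosing R3, R6 covers {Chester, Derby, Preston, York, Exeter, Hull, Oxford, Truro} — 8 cities.
No choice of 2 routes does better; here Norwich is left uncovered.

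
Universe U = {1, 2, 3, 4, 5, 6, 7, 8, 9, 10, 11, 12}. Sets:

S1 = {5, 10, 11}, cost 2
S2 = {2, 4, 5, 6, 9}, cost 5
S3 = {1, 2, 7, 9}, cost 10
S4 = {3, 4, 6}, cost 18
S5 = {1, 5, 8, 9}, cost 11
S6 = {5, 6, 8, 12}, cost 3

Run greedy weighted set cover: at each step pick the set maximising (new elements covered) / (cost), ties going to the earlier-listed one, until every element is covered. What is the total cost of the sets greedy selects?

Pick 1: S1 adds 3 new (5, 10, 11) at cost 2 (ratio 3/2).
Pick 2: S6 adds 3 new (6, 8, 12) at cost 3 (ratio 3/3).
Pick 3: S2 adds 3 new (2, 4, 9) at cost 5 (ratio 3/5).
Pick 4: S3 adds 2 new (1, 7) at cost 10 (ratio 2/10).
Pick 5: S4 adds 1 new (3) at cost 18 (ratio 1/18).
Greedy total cost: 2 + 3 + 5 + 10 + 18 = 38. (The true optimum is 33, so greedy overshoots here.)

38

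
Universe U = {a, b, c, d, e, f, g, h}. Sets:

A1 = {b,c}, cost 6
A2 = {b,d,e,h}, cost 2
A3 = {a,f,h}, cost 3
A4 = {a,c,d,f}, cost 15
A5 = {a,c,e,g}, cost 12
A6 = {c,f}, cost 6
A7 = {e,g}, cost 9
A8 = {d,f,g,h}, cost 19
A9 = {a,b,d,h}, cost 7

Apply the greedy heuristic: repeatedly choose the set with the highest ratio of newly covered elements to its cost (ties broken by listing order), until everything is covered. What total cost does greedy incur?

Pick 1: A2 adds 4 new (b, d, e, h) at cost 2 (ratio 4/2).
Pick 2: A3 adds 2 new (a, f) at cost 3 (ratio 2/3).
Pick 3: A1 adds 1 new (c) at cost 6 (ratio 1/6).
Pick 4: A7 adds 1 new (g) at cost 9 (ratio 1/9).
Greedy total cost: 2 + 3 + 6 + 9 = 20. (The true optimum is 17, so greedy overshoots here.)

20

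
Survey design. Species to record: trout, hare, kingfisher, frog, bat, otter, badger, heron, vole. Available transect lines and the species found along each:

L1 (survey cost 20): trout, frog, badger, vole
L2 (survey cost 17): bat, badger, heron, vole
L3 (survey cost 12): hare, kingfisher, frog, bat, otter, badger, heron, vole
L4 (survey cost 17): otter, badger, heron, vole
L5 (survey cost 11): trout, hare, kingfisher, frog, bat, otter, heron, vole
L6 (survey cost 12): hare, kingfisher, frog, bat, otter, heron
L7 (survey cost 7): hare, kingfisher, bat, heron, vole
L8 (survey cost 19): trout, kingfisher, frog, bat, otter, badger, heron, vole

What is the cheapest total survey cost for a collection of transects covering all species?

L3, L5 cover every species at survey cost 12 + 11 = 23.
Any cover uses at least 2 transects; among all covering selections none totals below 23.

23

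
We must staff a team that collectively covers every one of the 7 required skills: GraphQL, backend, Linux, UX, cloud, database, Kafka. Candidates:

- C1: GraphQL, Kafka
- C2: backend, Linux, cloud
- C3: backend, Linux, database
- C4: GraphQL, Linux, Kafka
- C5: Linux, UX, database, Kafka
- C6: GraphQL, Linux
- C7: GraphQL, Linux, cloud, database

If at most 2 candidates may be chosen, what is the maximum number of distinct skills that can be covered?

6

Choosing C2, C5 covers {backend, Linux, UX, cloud, database, Kafka} — 6 skills.
No choice of 2 candidates does better; here GraphQL is left uncovered.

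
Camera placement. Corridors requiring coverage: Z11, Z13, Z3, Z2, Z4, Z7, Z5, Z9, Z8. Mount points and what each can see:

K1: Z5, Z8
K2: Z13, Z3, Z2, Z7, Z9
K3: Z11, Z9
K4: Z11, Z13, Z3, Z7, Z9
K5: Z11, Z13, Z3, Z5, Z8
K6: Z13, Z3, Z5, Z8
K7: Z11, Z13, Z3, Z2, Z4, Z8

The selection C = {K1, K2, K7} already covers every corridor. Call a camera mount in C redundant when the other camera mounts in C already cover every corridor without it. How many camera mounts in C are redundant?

Drop K1: Z5 uncovered — not redundant.
Drop K2: Z7, Z9 uncovered — not redundant.
Drop K7: Z11, Z4 uncovered — not redundant.
None of the camera mounts in C is redundant.

0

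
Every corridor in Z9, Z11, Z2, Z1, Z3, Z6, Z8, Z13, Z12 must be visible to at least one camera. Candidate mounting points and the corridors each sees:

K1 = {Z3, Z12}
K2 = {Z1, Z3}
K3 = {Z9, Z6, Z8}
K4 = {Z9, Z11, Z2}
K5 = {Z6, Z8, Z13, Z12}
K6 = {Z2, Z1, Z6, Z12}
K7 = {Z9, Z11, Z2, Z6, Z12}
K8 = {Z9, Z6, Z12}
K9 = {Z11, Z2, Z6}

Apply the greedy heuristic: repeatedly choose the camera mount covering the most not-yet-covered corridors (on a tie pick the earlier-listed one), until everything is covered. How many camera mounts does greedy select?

Pick 1: K7 covers 5 new corridors (Z9, Z11, Z2, Z6, Z12).
Pick 2: K2 covers 2 new corridors (Z1, Z3).
Pick 3: K5 covers 2 new corridors (Z8, Z13).
Greedy uses 3 camera mounts.

3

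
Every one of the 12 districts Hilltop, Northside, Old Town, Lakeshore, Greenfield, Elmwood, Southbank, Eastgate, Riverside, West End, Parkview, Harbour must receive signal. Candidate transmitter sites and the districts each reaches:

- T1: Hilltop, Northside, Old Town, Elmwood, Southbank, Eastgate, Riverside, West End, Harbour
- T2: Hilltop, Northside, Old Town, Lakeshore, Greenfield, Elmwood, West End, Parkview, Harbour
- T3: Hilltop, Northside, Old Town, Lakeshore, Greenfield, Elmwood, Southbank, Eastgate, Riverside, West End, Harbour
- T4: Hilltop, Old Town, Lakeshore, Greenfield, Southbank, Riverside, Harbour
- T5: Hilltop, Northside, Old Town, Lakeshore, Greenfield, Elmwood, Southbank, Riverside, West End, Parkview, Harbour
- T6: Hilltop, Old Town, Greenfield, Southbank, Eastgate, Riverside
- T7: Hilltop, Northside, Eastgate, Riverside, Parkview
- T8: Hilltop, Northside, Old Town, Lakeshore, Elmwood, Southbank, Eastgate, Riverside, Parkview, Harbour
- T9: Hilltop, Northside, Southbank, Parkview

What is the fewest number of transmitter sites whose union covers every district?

2

T1, T2 together cover {Hilltop, Northside, Old Town, Lakeshore, Greenfield, Elmwood, Southbank, Eastgate, Riverside, West End, Parkview, Harbour} — every district.
No single transmitter site contains all 12 districts, so 2 is optimal.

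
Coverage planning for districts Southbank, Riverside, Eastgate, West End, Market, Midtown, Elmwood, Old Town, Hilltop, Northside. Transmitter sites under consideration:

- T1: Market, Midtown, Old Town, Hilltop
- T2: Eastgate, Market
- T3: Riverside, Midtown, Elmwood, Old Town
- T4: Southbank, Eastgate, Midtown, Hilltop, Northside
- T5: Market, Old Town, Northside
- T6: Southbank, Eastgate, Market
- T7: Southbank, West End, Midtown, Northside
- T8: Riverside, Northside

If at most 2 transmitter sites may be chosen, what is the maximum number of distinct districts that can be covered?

8

Choosing T3, T4 covers {Southbank, Riverside, Eastgate, Midtown, Elmwood, Old Town, Hilltop, Northside} — 8 districts.
No choice of 2 transmitter sites does better; here West End, Market are left uncovered.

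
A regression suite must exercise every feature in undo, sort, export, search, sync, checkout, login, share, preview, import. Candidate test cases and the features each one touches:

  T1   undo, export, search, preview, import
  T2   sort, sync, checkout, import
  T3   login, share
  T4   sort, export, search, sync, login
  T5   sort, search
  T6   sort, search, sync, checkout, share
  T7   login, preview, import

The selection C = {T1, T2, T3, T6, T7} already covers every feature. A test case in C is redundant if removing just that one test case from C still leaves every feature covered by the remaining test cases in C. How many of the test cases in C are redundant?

Drop T1: undo, export uncovered — not redundant.
Drop T2: the rest still cover every feature — redundant.
Drop T3: the rest still cover every feature — redundant.
Drop T6: the rest still cover every feature — redundant.
Drop T7: the rest still cover every feature — redundant.
4 redundant: T2, T3, T6, T7.

4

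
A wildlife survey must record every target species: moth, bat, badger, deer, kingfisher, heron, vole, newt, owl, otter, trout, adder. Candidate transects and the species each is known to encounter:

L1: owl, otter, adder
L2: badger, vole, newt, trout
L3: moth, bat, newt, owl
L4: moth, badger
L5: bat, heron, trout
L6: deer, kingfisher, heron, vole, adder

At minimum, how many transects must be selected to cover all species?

4

L1, L2, L3, L6 together cover {moth, bat, badger, deer, kingfisher, heron, vole, newt, owl, otter, trout, adder} — every species.
No 3 of the 6 transects cover everything (all 20 triples fall short), so 4 is minimum.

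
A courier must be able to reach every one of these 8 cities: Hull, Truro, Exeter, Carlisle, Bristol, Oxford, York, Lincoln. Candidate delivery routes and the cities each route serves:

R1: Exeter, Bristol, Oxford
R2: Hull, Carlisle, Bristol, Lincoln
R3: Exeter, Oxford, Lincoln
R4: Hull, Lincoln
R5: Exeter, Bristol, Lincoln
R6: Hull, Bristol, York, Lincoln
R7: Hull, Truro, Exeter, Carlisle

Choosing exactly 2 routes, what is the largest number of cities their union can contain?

7

Choosing R6, R7 covers {Hull, Truro, Exeter, Carlisle, Bristol, York, Lincoln} — 7 cities.
No choice of 2 routes does better; here Oxford is left uncovered.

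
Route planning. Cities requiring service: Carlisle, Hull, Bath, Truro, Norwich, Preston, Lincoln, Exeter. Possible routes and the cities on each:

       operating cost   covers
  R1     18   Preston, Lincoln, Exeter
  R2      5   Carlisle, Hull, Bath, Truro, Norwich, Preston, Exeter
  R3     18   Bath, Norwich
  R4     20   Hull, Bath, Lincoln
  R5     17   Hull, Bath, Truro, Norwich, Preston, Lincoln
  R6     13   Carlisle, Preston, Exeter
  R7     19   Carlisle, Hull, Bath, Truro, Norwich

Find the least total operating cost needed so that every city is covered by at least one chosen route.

22

R2, R5 cover every city at operating cost 5 + 17 = 22.
Any cover uses at least 2 routes; among all covering selections none totals below 22.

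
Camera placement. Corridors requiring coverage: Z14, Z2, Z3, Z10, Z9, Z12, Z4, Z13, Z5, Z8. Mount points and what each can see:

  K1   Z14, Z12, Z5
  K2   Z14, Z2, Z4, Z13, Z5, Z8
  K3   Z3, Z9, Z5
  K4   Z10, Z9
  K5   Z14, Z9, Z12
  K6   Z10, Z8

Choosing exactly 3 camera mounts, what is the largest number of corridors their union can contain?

Choosing K1, K2, K3 covers {Z14, Z2, Z3, Z9, Z12, Z4, Z13, Z5, Z8} — 9 corridors.
No choice of 3 camera mounts does better; here Z10 is left uncovered.

9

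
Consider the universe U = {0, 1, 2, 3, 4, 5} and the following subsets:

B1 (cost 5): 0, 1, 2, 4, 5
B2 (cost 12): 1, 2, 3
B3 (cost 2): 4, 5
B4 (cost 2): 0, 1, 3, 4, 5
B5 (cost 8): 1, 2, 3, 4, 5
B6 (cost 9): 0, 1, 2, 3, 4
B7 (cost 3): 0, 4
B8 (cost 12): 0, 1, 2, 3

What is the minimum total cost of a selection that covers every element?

B1, B4 cover every element at cost 5 + 2 = 7.
Any cover uses at least 2 sets; among all covering selections none totals below 7.

7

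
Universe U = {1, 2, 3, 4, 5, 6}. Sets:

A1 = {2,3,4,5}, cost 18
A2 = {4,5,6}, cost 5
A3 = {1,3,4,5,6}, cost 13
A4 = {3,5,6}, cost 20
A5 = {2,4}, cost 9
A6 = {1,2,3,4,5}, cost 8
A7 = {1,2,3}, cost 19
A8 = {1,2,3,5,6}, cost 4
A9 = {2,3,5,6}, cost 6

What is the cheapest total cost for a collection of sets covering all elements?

A2, A8 cover every element at cost 5 + 4 = 9.
Any cover uses at least 2 sets; among all covering selections none totals below 9.

9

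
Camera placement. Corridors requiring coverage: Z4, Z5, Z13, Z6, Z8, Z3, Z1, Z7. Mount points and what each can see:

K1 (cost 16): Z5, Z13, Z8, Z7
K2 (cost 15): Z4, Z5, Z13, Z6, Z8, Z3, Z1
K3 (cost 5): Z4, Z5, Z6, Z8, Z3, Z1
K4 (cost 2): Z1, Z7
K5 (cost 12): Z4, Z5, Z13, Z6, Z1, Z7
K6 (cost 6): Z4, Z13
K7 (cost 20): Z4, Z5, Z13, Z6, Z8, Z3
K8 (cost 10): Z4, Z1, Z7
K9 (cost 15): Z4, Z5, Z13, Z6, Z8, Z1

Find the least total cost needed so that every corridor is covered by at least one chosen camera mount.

13

K3, K4, K6 cover every corridor at cost 5 + 2 + 6 = 13.
Any cover uses at least 2 camera mounts; among all covering selections none totals below 13.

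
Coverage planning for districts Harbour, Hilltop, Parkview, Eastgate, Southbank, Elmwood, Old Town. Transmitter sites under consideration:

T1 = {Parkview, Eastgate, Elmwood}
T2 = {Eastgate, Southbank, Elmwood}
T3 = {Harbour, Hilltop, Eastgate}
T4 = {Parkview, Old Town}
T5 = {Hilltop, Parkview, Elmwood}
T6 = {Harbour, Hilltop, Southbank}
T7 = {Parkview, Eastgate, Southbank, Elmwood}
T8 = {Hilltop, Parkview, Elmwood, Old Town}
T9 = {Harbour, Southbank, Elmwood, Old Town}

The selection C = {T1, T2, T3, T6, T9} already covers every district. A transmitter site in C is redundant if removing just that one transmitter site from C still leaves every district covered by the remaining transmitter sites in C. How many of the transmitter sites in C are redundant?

3

Drop T1: Parkview uncovered — not redundant.
Drop T2: the rest still cover every district — redundant.
Drop T3: the rest still cover every district — redundant.
Drop T6: the rest still cover every district — redundant.
Drop T9: Old Town uncovered — not redundant.
3 redundant: T2, T3, T6.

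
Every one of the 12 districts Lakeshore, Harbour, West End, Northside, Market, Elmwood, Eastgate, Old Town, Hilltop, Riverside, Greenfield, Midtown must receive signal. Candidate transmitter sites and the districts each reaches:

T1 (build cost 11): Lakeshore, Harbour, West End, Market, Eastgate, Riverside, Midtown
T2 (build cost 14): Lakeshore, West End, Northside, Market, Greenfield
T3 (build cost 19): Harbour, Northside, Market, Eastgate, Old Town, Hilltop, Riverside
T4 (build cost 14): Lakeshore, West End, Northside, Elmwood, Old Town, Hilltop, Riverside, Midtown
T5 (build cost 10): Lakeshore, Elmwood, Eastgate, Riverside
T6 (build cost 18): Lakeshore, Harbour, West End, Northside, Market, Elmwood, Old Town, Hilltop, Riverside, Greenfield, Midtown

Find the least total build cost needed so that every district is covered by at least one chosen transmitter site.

T5, T6 cover every district at build cost 10 + 18 = 28.
Any cover uses at least 2 transmitter sites; among all covering selections none totals below 28.
Greedy by coverage-per-build cost would pick T1, T4, T2 for 39 — worse than the optimum 28.

28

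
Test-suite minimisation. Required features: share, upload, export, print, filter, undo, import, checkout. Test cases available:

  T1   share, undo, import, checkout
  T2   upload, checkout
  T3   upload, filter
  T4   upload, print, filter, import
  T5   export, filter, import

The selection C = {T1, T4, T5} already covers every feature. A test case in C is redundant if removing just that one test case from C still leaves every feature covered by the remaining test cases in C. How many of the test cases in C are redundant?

Drop T1: share, undo, checkout uncovered — not redundant.
Drop T4: upload, print uncovered — not redundant.
Drop T5: export uncovered — not redundant.
None of the test cases in C is redundant.

0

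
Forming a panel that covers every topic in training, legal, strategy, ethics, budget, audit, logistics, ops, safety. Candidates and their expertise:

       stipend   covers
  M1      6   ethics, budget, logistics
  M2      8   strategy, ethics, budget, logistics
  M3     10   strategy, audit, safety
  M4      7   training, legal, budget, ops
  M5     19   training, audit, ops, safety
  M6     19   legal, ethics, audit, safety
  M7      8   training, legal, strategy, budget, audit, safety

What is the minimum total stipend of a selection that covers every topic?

M1, M4, M7 cover every topic at stipend 6 + 7 + 8 = 21.
Any cover uses at least 3 members; among all covering selections none totals below 21.

21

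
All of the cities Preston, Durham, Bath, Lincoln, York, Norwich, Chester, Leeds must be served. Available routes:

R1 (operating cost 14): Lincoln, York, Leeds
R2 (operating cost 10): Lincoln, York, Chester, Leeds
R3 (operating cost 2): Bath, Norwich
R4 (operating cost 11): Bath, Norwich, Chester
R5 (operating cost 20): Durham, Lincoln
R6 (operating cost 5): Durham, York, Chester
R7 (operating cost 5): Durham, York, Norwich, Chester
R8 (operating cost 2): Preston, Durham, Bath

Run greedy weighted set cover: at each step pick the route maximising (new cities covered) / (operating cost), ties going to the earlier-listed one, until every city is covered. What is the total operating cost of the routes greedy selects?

Pick 1: R8 adds 3 new (Preston, Durham, Bath) at operating cost 2 (ratio 3/2).
Pick 2: R7 adds 3 new (York, Norwich, Chester) at operating cost 5 (ratio 3/5).
Pick 3: R2 adds 2 new (Lincoln, Leeds) at operating cost 10 (ratio 2/10).
Greedy total operating cost: 2 + 5 + 10 = 17. (The true optimum is 14, so greedy overshoots here.)

17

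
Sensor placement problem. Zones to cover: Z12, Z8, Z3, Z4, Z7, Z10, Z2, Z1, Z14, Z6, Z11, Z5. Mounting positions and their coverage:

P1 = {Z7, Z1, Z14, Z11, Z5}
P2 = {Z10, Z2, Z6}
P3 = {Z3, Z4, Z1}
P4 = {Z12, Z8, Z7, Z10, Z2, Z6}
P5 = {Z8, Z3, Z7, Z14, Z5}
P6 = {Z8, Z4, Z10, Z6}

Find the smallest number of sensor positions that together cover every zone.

3

P1, P3, P4 together cover {Z12, Z8, Z3, Z4, Z7, Z10, Z2, Z1, Z14, Z6, Z11, Z5} — every zone.
No 2 of the 6 sensor positions cover everything (all 15 pairs fall short), so 3 is minimum.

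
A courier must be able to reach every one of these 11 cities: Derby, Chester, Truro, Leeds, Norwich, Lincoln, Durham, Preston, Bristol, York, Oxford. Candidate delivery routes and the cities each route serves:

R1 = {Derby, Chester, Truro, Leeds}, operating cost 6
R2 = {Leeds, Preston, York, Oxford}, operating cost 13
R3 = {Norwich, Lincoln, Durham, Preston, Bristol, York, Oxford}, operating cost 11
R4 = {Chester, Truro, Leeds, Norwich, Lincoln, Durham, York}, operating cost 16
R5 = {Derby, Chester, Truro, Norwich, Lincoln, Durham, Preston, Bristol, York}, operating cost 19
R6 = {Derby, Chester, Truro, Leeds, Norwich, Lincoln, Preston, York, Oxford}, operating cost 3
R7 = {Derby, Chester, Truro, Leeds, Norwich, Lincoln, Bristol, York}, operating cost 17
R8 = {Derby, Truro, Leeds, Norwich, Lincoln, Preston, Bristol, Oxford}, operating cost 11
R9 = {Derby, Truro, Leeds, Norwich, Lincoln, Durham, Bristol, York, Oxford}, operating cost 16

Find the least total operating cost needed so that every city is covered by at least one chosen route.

R3, R6 cover every city at operating cost 11 + 3 = 14.
Any cover uses at least 2 routes; among all covering selections none totals below 14.

14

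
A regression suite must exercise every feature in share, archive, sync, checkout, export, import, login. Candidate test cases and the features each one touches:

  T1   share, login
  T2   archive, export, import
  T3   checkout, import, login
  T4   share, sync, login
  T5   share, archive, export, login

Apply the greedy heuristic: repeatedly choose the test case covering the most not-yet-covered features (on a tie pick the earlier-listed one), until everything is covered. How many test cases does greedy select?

3

Pick 1: T5 covers 4 new features (share, archive, export, login).
Pick 2: T3 covers 2 new features (checkout, import).
Pick 3: T4 covers 1 new features (sync).
Greedy uses 3 test cases.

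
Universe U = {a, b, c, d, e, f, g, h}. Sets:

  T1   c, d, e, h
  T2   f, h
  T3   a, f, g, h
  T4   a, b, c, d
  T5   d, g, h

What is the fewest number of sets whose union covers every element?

3

T1, T3, T4 together cover {a, b, c, d, e, f, g, h} — every element.
No 2 of the 5 sets cover everything (all 10 pairs fall short), so 3 is minimum.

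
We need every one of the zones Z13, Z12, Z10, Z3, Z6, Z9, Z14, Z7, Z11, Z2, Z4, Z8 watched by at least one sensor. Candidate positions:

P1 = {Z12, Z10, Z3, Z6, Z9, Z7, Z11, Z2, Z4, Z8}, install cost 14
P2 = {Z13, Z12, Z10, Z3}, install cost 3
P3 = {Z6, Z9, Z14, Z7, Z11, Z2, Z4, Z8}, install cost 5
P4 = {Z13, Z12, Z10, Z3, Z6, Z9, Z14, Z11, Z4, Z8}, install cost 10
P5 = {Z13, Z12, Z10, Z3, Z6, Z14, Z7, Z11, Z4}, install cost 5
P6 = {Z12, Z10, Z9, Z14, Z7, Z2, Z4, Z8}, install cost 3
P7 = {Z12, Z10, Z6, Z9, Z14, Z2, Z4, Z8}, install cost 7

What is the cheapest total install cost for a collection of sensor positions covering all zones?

P2, P3 cover every zone at install cost 3 + 5 = 8.
Any cover uses at least 2 sensor positions; among all covering selections none totals below 8.

8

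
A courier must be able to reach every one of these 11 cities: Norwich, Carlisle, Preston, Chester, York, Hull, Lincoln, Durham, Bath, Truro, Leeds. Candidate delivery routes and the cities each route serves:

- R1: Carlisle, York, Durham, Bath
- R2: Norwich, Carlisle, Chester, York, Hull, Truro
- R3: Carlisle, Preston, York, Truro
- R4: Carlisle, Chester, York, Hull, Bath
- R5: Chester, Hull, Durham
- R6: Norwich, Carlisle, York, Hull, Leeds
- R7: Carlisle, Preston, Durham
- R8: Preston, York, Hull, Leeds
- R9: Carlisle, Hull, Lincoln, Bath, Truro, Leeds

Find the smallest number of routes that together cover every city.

R2, R7, R9 together cover {Norwich, Carlisle, Preston, Chester, York, Hull, Lincoln, Durham, Bath, Truro, Leeds} — every city.
No 2 of the 9 routes cover everything (all 36 pairs fall short), so 3 is minimum.

3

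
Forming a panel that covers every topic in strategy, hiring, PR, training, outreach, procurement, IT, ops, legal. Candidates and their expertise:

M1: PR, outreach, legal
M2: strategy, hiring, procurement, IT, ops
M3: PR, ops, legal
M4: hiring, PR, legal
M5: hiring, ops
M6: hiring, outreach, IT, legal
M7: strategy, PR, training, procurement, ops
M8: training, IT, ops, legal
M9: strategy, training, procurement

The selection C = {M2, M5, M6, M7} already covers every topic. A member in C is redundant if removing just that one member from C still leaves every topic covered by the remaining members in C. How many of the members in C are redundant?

2

Drop M2: the rest still cover every topic — redundant.
Drop M5: the rest still cover every topic — redundant.
Drop M6: outreach, legal uncovered — not redundant.
Drop M7: PR, training uncovered — not redundant.
2 redundant: M2, M5.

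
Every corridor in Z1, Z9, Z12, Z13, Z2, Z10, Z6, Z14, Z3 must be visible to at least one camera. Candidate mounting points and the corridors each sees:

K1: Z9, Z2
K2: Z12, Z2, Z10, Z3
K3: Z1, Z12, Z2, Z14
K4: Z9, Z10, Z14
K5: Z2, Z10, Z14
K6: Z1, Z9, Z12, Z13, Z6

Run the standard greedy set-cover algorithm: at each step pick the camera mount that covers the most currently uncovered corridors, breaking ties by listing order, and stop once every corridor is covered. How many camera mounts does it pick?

Pick 1: K6 covers 5 new corridors (Z1, Z9, Z12, Z13, Z6).
Pick 2: K2 covers 3 new corridors (Z2, Z10, Z3).
Pick 3: K3 covers 1 new corridors (Z14).
Greedy uses 3 camera mounts.

3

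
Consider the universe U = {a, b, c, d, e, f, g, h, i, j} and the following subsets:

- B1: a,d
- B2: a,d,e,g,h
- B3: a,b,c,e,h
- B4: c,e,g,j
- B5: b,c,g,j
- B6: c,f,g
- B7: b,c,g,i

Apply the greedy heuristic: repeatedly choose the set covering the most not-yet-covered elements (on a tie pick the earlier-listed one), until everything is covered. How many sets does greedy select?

Pick 1: B2 covers 5 new elements (a, d, e, g, h).
Pick 2: B5 covers 3 new elements (b, c, j).
Pick 3: B6 covers 1 new elements (f).
Pick 4: B7 covers 1 new elements (i).
Greedy uses 4 sets.

4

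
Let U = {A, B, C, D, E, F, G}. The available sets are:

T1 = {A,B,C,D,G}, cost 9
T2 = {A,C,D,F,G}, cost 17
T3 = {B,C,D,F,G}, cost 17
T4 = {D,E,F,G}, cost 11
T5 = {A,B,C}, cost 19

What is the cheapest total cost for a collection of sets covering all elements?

20

T1, T4 cover every element at cost 9 + 11 = 20.
Any cover uses at least 2 sets; among all covering selections none totals below 20.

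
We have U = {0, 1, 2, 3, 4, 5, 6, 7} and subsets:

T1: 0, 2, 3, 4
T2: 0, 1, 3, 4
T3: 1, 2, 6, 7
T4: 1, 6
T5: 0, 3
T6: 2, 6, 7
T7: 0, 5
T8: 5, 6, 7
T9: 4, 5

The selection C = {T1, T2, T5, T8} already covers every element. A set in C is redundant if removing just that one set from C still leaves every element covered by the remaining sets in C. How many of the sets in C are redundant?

Drop T1: 2 uncovered — not redundant.
Drop T2: 1 uncovered — not redundant.
Drop T5: the rest still cover every element — redundant.
Drop T8: 5, 6, 7 uncovered — not redundant.
1 redundant: T5.

1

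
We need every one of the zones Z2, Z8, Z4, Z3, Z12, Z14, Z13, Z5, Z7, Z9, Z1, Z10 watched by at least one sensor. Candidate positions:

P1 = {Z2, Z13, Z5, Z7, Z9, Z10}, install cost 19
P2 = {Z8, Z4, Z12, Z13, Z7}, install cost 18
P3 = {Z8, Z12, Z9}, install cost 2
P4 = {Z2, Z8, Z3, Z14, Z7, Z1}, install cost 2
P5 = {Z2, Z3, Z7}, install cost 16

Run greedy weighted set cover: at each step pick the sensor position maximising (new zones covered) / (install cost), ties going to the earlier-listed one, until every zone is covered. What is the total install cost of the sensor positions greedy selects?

41

Pick 1: P4 adds 6 new (Z2, Z8, Z3, Z14, Z7, Z1) at install cost 2 (ratio 6/2).
Pick 2: P3 adds 2 new (Z12, Z9) at install cost 2 (ratio 2/2).
Pick 3: P1 adds 3 new (Z13, Z5, Z10) at install cost 19 (ratio 3/19).
Pick 4: P2 adds 1 new (Z4) at install cost 18 (ratio 1/18).
Greedy total install cost: 2 + 2 + 19 + 18 = 41. (The true optimum is 39, so greedy overshoots here.)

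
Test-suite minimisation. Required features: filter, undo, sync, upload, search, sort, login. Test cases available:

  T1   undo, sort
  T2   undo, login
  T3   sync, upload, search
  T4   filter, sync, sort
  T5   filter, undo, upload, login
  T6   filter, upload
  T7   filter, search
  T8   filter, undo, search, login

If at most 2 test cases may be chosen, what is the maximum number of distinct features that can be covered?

Choosing T3, T5 covers {filter, undo, sync, upload, search, login} — 6 features.
No choice of 2 test cases does better; here sort is left uncovered.

6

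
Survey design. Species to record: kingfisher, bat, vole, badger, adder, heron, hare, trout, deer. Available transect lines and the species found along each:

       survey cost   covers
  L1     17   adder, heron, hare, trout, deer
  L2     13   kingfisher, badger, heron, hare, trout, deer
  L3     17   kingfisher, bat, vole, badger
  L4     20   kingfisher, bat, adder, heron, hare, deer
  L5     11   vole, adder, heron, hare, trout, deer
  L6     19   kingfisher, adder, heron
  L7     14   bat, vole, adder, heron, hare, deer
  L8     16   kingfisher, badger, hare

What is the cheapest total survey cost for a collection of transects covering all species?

L2, L7 cover every species at survey cost 13 + 14 = 27.
Any cover uses at least 2 transects; among all covering selections none totals below 27.

27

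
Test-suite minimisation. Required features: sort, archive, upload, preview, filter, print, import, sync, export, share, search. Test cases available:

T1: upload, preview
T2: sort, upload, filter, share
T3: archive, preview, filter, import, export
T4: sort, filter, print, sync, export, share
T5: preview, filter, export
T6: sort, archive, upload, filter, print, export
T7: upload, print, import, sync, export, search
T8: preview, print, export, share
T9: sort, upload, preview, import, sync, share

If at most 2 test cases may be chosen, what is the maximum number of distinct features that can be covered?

Choosing T6, T9 covers {sort, archive, upload, preview, filter, print, import, sync, export, share} — 10 features.
No choice of 2 test cases does better; here search is left uncovered.

10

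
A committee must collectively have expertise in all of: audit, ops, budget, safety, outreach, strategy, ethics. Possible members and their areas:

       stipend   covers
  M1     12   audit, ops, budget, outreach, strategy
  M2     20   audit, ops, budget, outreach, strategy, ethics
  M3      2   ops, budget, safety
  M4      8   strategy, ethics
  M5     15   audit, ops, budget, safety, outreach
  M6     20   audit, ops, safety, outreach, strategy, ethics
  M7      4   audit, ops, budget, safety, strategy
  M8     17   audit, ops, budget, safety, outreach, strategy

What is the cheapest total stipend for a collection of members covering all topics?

22

M2, M3 cover every topic at stipend 20 + 2 = 22.
Any cover uses at least 2 members; among all covering selections none totals below 22.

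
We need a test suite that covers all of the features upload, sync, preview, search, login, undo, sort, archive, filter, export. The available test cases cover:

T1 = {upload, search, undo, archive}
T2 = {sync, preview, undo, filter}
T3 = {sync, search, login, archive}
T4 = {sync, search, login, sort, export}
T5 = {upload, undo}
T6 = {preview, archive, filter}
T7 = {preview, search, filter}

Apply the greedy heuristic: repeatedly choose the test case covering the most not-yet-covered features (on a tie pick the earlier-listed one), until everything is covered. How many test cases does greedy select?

Pick 1: T4 covers 5 new features (sync, search, login, sort, export).
Pick 2: T1 covers 3 new features (upload, undo, archive).
Pick 3: T2 covers 2 new features (preview, filter).
Greedy uses 3 test cases.

3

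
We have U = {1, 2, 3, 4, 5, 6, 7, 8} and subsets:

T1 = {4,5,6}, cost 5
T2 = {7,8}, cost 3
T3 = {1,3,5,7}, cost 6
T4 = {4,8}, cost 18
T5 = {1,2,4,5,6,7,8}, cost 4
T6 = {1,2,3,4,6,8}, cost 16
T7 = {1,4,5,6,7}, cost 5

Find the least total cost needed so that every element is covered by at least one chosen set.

10

T3, T5 cover every element at cost 6 + 4 = 10.
Any cover uses at least 2 sets; among all covering selections none totals below 10.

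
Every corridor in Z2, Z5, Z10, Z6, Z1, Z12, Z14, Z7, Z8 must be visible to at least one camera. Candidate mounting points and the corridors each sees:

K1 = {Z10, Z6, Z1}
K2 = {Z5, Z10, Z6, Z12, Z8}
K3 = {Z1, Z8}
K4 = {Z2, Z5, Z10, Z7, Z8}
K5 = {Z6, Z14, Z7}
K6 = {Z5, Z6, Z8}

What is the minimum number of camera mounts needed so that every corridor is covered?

4

K1, K2, K4, K5 together cover {Z2, Z5, Z10, Z6, Z1, Z12, Z14, Z7, Z8} — every corridor.
No 3 of the 6 camera mounts cover everything (all 20 triples fall short), so 4 is minimum.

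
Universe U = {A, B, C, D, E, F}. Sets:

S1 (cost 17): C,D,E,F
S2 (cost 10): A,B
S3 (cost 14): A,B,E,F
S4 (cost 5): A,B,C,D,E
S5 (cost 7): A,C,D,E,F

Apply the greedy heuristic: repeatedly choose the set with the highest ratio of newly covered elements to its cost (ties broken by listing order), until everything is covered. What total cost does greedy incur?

12

Pick 1: S4 adds 5 new (A, B, C, D, E) at cost 5 (ratio 5/5).
Pick 2: S5 adds 1 new (F) at cost 7 (ratio 1/7).
Greedy total cost: 5 + 7 = 12.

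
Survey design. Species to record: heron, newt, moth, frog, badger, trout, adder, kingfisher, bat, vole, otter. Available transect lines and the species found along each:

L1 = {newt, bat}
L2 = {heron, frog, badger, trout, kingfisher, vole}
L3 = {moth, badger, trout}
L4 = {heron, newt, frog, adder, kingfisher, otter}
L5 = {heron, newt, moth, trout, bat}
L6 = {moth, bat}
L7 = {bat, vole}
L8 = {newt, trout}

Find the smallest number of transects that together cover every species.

L2, L4, L5 together cover {heron, newt, moth, frog, badger, trout, adder, kingfisher, bat, vole, otter} — every species.
No 2 of the 8 transects cover everything (all 28 pairs fall short), so 3 is minimum.

3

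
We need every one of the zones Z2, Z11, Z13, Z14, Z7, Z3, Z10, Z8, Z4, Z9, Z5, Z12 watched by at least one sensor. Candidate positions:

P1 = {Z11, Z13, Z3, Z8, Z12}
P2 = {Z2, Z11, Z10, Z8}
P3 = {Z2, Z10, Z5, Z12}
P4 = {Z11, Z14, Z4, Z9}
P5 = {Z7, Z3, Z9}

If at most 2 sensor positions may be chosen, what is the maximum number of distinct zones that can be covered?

Choosing P1, P3 covers {Z2, Z11, Z13, Z3, Z10, Z8, Z5, Z12} — 8 zones.
No choice of 2 sensor positions does better; here Z14, Z7, Z4, Z9 are left uncovered.

8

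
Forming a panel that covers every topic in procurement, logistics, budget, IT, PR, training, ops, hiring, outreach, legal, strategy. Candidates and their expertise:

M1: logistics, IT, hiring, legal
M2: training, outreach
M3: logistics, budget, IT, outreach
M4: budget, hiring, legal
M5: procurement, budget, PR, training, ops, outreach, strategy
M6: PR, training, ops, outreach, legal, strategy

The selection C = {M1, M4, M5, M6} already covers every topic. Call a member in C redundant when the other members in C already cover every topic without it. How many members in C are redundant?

Drop M1: logistics, IT uncovered — not redundant.
Drop M4: the rest still cover every topic — redundant.
Drop M5: procurement uncovered — not redundant.
Drop M6: the rest still cover every topic — redundant.
2 redundant: M4, M6.

2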